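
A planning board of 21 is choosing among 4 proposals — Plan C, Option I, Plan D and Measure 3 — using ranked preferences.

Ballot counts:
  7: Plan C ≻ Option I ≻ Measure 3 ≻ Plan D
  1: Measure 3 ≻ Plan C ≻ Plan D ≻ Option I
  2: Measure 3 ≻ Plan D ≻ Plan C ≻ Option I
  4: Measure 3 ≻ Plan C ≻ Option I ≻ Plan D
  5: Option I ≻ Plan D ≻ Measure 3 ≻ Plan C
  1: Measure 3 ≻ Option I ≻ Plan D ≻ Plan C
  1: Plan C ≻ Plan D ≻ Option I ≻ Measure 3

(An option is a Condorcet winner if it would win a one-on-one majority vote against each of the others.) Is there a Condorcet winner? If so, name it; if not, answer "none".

none

Check each pair by majority over 21 ballots:
Plan C vs Option I: Plan C wins 15–6.
Plan C vs Plan D: Plan C wins 13–8.
Plan C vs Measure 3: Measure 3, 13–8.
Option I vs Plan D: Option I, 17–4.
Option I–Measure 3: Option I 13–8.
Plan D vs Measure 3: Measure 3 wins 15–6.
Each option drops at least one matchup (Plan C loses to Measure 3; Option I loses to Plan C; Plan D loses to Plan C; Measure 3 loses to Option I); the cycle Plan C beats Option I beats Measure 3 beats Plan C rules out a Condorcet winner.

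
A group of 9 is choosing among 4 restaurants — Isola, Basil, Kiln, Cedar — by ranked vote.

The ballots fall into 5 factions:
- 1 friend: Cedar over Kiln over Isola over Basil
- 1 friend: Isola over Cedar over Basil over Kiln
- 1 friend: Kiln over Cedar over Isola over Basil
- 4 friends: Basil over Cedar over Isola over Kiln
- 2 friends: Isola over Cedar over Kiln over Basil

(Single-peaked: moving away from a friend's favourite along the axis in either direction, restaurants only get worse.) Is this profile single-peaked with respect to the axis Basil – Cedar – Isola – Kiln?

no

Axis positions: Basil=1, Cedar=2, Isola=3, Kiln=4.
Faction 1: ranking walks positions 2-4-3-1; Kiln is ranked above Isola even though Isola lies between Kiln and the peak Cedar on the axis — preferences dip and rise again. Not single-peaked.
Faction 2 (peak Isola at position 3): ranking walks positions 3-2-1-4, expanding outward from the peak — single-peaked.
Faction 3: ranking walks positions 4-2-3-1; Cedar is ranked above Isola even though Isola lies between Cedar and the peak Kiln on the axis — preferences dip and rise again. Not single-peaked.
Faction 4 (peak Basil at position 1): ranking walks positions 1-2-3-4, expanding outward from the peak — single-peaked.
Faction 5 (peak Isola at position 3): ranking walks positions 3-2-4-1, expanding outward from the peak — single-peaked.
Faction 1 violates single-peakedness, so the profile is not single-peaked on this axis.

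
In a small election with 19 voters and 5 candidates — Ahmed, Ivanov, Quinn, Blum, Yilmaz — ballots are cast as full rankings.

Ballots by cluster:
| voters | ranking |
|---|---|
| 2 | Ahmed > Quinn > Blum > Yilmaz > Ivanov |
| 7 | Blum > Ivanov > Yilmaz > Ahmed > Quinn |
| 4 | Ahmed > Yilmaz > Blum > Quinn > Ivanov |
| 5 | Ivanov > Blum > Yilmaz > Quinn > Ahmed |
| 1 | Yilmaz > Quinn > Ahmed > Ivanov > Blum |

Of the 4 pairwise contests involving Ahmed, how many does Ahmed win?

1

Ahmed against each rival (19 voters):
Ahmed vs Ivanov: 2+4+1 = 7 for Ahmed, 12 for Ivanov — Ivanov by 12–7.
Ahmed vs Quinn: Ahmed, 13–6.
Ahmed vs Blum: 2+4+1 = 7 for Ahmed, 12 for Blum — Blum by 12–7.
Ahmed vs Yilmaz: Ahmed preferred on 2+4 = 6 ballots; Yilmaz wins 13–6.
Ahmed beats Quinn; loses to Ivanov, Blum, Yilmaz — 1 pairwise win.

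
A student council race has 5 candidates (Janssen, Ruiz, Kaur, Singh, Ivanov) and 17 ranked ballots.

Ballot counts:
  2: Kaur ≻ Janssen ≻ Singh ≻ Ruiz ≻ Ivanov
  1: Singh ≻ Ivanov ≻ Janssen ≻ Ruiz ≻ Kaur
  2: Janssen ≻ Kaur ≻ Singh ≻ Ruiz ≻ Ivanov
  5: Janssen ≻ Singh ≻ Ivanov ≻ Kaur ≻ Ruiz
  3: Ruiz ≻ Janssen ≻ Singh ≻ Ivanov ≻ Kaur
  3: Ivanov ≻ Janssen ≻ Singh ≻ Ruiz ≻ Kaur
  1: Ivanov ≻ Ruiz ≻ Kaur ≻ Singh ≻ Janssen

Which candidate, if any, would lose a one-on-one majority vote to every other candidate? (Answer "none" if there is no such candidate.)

Ruiz

Pairwise majorities:
Janssen–Ruiz: Janssen 13–4.
Janssen vs Kaur: Janssen preferred on 1+2+5+3+3 = 14 ballots; Janssen wins 14–3.
Janssen vs Singh: Janssen preferred on 2+2+5+3+3 = 15 ballots; Janssen wins 15–2.
Janssen vs Ivanov: Janssen preferred on 2+2+5+3 = 12 ballots; Janssen wins 12–5.
Ruiz vs Kaur: Ruiz preferred on 1+3+3+1 = 8 ballots; Kaur wins 9–8.
Ruiz vs Singh: 4 to 13, Singh.
Ruiz–Ivanov: Ivanov 10–7.
Kaur vs Singh: Singh wins 12–5.
Kaur vs Ivanov: Ivanov wins 13–4.
Singh vs Ivanov: Singh wins 13–4.
Only Ruiz has no wins; Ruiz is the Condorcet loser.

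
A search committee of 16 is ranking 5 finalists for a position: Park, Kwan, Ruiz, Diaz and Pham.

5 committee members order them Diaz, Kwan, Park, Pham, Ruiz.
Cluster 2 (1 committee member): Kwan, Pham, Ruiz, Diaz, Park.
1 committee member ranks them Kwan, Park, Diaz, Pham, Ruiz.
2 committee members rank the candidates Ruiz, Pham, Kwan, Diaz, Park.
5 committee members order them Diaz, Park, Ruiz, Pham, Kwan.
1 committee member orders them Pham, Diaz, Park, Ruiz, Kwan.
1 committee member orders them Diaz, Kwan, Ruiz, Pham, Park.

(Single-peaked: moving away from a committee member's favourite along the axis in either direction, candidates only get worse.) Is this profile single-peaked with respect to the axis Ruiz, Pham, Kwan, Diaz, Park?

Axis positions: Ruiz=1, Pham=2, Kwan=3, Diaz=4, Park=5.
Cluster 1 (peak Diaz at position 4): ranking walks positions 4-3-5-2-1, expanding outward from the peak — single-peaked.
Cluster 2 (peak Kwan at position 3): ranking walks positions 3-2-1-4-5, expanding outward from the peak — single-peaked.
Cluster 3: ranking walks positions 3-5-4-2-1; Park is ranked above Diaz even though Diaz lies between Park and the peak Kwan on the axis — preferences dip and rise again. Not single-peaked.
Cluster 4 (peak Ruiz at position 1): ranking walks positions 1-2-3-4-5, expanding outward from the peak — single-peaked.
Cluster 5: ranking walks positions 4-5-1-2-3; Ruiz is ranked above Kwan even though Kwan lies between Ruiz and the peak Diaz on the axis — preferences dip and rise again. Not single-peaked.
Cluster 6: ranking walks positions 2-4-5-1-3; Diaz is ranked above Kwan even though Kwan lies between Diaz and the peak Pham on the axis — preferences dip and rise again. Not single-peaked.
Cluster 7: ranking walks positions 4-3-1-2-5; Ruiz is ranked above Pham even though Pham lies between Ruiz and the peak Diaz on the axis — preferences dip and rise again. Not single-peaked.
Cluster 3 violates single-peakedness, so the profile is not single-peaked on this axis.

no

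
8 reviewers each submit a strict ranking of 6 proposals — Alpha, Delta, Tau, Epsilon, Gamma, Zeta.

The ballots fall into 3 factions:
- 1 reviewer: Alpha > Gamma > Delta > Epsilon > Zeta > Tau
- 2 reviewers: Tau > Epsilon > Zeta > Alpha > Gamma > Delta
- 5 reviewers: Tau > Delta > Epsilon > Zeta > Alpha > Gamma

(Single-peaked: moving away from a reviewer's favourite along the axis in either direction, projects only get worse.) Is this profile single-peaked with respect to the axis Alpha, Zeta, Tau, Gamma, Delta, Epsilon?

Axis positions: Alpha=1, Zeta=2, Tau=3, Gamma=4, Delta=5, Epsilon=6.
Faction 1: ranking walks positions 1-4-5-6-2-3; Gamma is ranked above Zeta even though Zeta lies between Gamma and the peak Alpha on the axis — preferences dip and rise again. Not single-peaked.
Faction 2: ranking walks positions 3-6-2-1-4-5; Epsilon is ranked above Gamma even though Gamma lies between Epsilon and the peak Tau on the axis — preferences dip and rise again. Not single-peaked.
Faction 3: ranking walks positions 3-5-6-2-1-4; Delta is ranked above Gamma even though Gamma lies between Delta and the peak Tau on the axis — preferences dip and rise again. Not single-peaked.
Faction 1 violates single-peakedness, so the profile is not single-peaked on this axis.

no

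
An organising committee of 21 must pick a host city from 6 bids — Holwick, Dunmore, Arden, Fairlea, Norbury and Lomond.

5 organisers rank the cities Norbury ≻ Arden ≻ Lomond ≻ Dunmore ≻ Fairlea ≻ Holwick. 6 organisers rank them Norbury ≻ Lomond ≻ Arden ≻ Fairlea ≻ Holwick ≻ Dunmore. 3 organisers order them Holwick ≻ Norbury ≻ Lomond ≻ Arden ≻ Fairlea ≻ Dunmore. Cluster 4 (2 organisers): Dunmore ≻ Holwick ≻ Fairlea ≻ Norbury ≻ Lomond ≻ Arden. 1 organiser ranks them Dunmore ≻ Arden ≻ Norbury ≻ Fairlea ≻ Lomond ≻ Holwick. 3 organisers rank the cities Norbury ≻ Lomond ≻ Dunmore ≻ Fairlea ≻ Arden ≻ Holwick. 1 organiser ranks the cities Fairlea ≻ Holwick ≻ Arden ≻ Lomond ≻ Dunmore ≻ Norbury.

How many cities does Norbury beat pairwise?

5

Norbury against each rival (21 organisers):
Norbury vs Holwick: Norbury wins 15–6.
Norbury vs Dunmore: Norbury wins 17–4.
Norbury vs Arden: 19 to 2, Norbury.
Norbury vs Fairlea: Norbury preferred on 5+6+3+1+3 = 18 ballots; Norbury wins 18–3.
Norbury vs Lomond: Norbury preferred on 5+6+3+2+1+3 = 20 ballots; Norbury wins 20–1.
Norbury beats Holwick, Dunmore, Arden, Fairlea, Lomond — 5 pairwise wins.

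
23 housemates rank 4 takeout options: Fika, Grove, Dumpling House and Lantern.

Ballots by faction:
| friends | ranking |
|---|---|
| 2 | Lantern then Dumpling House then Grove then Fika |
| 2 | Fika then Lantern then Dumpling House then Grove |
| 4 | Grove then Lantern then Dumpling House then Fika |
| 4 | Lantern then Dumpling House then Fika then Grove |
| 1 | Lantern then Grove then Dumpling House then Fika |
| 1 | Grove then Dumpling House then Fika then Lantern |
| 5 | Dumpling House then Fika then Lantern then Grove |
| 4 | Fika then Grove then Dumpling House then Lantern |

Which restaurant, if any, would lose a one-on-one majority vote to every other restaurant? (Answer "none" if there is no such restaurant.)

Grove

Head-to-head results (23 friends):
Fika vs Grove: Fika, 15–8.
Fika vs Dumpling House: 6 to 17, Dumpling House.
Fika vs Lantern: Fika preferred on 2+1+5+4 = 12 ballots; Fika wins 12–11.
Grove vs Dumpling House: 4+1+1+4 = 10 for Grove, 13 for Dumpling House — Dumpling House by 13–10.
Grove vs Lantern: 4+1+4 = 9 for Grove, 14 for Lantern — Lantern by 14–9.
Dumpling House vs Lantern: Lantern, 13–10.
Only Grove has no wins; Grove is the Condorcet loser.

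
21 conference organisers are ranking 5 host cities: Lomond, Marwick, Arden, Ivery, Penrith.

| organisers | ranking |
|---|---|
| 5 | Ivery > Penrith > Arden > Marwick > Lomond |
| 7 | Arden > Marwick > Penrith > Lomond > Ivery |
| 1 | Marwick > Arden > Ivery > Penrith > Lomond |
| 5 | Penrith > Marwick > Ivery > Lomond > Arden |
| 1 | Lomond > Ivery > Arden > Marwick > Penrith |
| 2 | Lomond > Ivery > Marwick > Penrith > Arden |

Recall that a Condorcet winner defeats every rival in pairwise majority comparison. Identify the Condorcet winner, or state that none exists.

none

Check each pair by majority over 21 ballots:
Lomond vs Marwick: Marwick, 18–3.
Lomond vs Arden: Arden, 13–8.
Lomond vs Ivery: Ivery, 11–10.
Lomond vs Penrith: Penrith wins 18–3.
Marwick–Arden: Arden 13–8.
Marwick–Ivery: Marwick 13–8.
Marwick vs Penrith: Marwick wins 11–10.
Arden vs Ivery: Ivery, 13–8.
Arden vs Penrith: Penrith, 12–9.
Ivery vs Penrith: Penrith wins 12–9.
No city is unbeaten: Lomond loses to Marwick; Marwick loses to Arden; Arden loses to Ivery; Ivery loses to Marwick; Penrith loses to Marwick. In particular Marwick beats Ivery beats Arden beats Marwick is a majority cycle — no Condorcet winner exists.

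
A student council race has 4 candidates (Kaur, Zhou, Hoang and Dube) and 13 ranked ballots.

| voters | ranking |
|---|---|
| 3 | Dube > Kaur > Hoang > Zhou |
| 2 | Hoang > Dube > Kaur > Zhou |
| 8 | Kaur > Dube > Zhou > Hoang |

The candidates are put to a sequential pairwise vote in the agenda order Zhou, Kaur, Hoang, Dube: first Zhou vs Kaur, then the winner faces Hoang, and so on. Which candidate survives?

Round 1: Zhou vs Kaur — 0–13, Kaur advances.
Round 2: Kaur vs Hoang — 11–2, Kaur advances.
Round 3: Kaur vs Dube — 8–5, Kaur advances.
The agenda winner is Kaur.

Kaur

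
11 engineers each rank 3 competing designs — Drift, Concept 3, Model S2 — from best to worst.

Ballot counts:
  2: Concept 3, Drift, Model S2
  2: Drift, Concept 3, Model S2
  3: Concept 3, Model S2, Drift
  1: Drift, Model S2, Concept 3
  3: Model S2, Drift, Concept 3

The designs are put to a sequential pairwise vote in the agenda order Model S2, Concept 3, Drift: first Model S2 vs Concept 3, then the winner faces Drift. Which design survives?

Round 1: Model S2 vs Concept 3 — 4–7, Concept 3 advances.
Round 2: Concept 3 vs Drift — 5–6, Drift advances.
The agenda winner is Drift.

Drift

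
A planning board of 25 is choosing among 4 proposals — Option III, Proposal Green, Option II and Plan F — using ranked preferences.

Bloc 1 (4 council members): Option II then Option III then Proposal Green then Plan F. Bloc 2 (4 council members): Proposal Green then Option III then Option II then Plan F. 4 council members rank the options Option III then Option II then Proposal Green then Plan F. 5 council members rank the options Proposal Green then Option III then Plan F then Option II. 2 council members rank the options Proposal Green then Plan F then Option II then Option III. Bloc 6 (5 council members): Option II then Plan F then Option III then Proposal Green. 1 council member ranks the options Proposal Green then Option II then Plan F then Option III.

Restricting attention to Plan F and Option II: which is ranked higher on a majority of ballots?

Ballots ranking Plan F above Option II: 5 + 2 = 7.
Ballots ranking Option II above Plan F: 25 − 7 = 18.
Option II wins the head-to-head 18–7.

Option II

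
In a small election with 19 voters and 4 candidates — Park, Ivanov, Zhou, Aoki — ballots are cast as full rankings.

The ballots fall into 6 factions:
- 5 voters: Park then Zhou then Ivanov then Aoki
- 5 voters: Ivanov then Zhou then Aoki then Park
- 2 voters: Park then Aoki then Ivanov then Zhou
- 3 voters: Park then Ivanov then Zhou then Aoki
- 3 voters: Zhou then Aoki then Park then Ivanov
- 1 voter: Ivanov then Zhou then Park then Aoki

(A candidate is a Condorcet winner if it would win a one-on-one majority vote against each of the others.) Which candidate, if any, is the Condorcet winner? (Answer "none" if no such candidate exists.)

Park

Check each pair by majority over 19 ballots:
Park vs Ivanov: Park preferred on 5+2+3+3 = 13 ballots; Park wins 13–6.
Park vs Zhou: Park preferred on 5+2+3 = 10 ballots; Park wins 10–9.
Park vs Aoki: Park is ranked higher on 5+2+3+1 = 11 ballots, Aoki on 8. Park wins 11–8.
Ivanov vs Zhou: Ivanov preferred on 5+2+3+1 = 11 ballots; Ivanov wins 11–8.
Ivanov vs Aoki: Ivanov is ranked higher on 5+5+3+1 = 14 ballots, Aoki on 5. Ivanov wins 14–5.
Zhou vs Aoki: 5+5+3+3+1 = 17 for Zhou, 2 for Aoki — Zhou by 17–2.
Park wins every pairwise contest, so Park is the Condorcet winner.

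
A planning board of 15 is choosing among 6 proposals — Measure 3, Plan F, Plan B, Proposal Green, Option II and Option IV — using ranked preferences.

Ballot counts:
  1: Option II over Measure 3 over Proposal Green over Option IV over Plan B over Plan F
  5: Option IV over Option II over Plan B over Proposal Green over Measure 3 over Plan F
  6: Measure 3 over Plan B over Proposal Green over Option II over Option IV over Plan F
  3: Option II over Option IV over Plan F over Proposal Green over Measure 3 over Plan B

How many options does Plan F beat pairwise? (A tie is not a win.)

Plan F against each rival (15 council members):
Plan F vs Measure 3: 3 to 12, Measure 3.
Plan F–Plan B: Plan B 12–3.
Plan F vs Proposal Green: Plan F preferred on 3 ballots; Proposal Green wins 12–3.
Plan F vs Option II: Plan F preferred on 0 ballots; Option II wins 15–0.
Plan F vs Option IV: 0 to 15, Option IV.
Plan F beats no one; loses to Measure 3, Plan B, Proposal Green, Option II, Option IV — 0 pairwise wins.

0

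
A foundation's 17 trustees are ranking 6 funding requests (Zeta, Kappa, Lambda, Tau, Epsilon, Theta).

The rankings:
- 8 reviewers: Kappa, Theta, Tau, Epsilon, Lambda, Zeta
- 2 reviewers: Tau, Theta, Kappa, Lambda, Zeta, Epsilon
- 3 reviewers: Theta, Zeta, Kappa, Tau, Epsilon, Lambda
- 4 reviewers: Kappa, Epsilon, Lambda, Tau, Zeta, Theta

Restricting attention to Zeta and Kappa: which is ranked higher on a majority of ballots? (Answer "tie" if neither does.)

Kappa

Ballots ranking Zeta above Kappa: 3.
Ballots ranking Kappa above Zeta: 17 − 3 = 14.
Kappa wins the head-to-head 14–3.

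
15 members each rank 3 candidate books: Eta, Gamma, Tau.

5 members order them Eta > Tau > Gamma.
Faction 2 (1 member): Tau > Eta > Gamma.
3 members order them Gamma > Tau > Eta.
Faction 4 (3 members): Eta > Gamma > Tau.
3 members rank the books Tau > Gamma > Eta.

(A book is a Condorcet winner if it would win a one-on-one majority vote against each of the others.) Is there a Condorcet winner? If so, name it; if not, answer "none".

Eta

Check each pair by majority over 15 ballots:
Eta–Gamma: Eta 9–6.
Eta–Tau: Eta 8–7.
Gamma vs Tau: Tau, 9–6.
Eta beats each of Gamma, Tau — Eta is the Condorcet winner.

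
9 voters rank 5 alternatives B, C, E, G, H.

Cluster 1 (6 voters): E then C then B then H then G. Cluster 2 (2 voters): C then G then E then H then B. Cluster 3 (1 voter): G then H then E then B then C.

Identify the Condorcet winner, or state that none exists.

Head-to-head results (9 voters):
B vs C: C wins 8–1.
B vs E: E, 9–0.
B vs G: B wins 6–3.
B vs H: B, 6–3.
C vs E: E, 7–2.
C–G: C 8–1.
C–H: C 8–1.
E vs G: E, 6–3.
E vs H: E wins 8–1.
G vs H: H wins 6–3.
E beats each of B, C, G, H — E is the Condorcet winner.

E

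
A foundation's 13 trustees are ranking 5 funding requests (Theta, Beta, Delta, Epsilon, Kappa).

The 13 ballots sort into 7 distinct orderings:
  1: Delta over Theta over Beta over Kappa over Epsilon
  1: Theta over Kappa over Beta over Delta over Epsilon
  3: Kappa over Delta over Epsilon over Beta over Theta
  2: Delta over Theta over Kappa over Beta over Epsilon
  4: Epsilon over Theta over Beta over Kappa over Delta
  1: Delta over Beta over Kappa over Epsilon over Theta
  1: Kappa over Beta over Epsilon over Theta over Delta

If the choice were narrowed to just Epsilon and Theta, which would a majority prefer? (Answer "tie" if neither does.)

Ballots ranking Epsilon above Theta: 3 + 4 + 1 + 1 = 9.
Ballots ranking Theta above Epsilon: 13 − 9 = 4.
Epsilon wins the head-to-head 9–4.

Epsilon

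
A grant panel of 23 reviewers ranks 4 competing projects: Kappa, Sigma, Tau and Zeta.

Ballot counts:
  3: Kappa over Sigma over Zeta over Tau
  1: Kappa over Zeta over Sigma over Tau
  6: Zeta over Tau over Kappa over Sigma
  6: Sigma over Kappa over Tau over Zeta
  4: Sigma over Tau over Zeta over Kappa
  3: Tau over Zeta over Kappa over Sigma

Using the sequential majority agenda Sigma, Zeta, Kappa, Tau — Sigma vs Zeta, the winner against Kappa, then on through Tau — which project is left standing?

Tau

Round 1: Sigma vs Zeta — 13–10, Sigma advances.
Round 2: Sigma vs Kappa — 10–13, Kappa advances.
Round 3: Kappa vs Tau — 10–13, Tau advances.
Tau survives the agenda.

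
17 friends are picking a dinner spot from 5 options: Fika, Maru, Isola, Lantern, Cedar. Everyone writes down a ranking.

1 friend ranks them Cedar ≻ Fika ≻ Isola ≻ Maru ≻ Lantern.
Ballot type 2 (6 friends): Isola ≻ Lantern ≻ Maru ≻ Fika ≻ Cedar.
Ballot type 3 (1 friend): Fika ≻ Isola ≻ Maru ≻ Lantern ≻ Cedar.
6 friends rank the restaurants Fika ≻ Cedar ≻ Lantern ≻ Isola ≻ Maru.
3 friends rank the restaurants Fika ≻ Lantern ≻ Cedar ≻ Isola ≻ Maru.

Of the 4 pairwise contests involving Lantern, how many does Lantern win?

Lantern against each rival (17 friends):
Lantern vs Fika: Fika wins 11–6.
Lantern vs Maru: Lantern wins 15–2.
Lantern vs Isola: Lantern preferred on 6+3 = 9 ballots; Lantern wins 9–8.
Lantern vs Cedar: Lantern, 10–7.
Lantern beats Maru, Isola, Cedar; loses to Fika — 3 pairwise wins.

3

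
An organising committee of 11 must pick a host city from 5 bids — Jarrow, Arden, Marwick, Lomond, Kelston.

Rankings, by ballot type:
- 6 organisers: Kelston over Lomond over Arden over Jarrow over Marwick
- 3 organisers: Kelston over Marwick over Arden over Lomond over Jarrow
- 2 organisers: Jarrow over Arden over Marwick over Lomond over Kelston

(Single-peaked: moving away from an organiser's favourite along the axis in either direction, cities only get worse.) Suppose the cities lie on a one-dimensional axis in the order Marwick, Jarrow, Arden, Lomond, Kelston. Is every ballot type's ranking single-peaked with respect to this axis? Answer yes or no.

no

Axis positions: Marwick=1, Jarrow=2, Arden=3, Lomond=4, Kelston=5.
Ballot type 1 (peak Kelston at position 5): ranking walks positions 5-4-3-2-1, expanding outward from the peak — single-peaked.
Ballot type 2: ranking walks positions 5-1-3-4-2; Marwick is ranked above Lomond even though Lomond lies between Marwick and the peak Kelston on the axis — preferences dip and rise again. Not single-peaked.
Ballot type 3 (peak Jarrow at position 2): ranking walks positions 2-3-1-4-5, expanding outward from the peak — single-peaked.
Ballot type 2 violates single-peakedness, so the profile is not single-peaked on this axis.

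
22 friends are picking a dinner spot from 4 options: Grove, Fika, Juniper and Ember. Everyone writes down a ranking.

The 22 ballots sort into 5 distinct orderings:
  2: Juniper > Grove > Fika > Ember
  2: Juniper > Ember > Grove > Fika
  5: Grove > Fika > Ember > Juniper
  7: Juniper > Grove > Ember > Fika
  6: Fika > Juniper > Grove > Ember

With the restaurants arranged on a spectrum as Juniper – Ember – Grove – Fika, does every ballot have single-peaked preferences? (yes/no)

Axis positions: Juniper=1, Ember=2, Grove=3, Fika=4.
Type 1: ranking walks positions 1-3-4-2; Grove is ranked above Ember even though Ember lies between Grove and the peak Juniper on the axis — preferences dip and rise again. Not single-peaked.
Type 2 (peak Juniper at position 1): ranking walks positions 1-2-3-4, expanding outward from the peak — single-peaked.
Type 3 (peak Grove at position 3): ranking walks positions 3-4-2-1, expanding outward from the peak — single-peaked.
Type 4: ranking walks positions 1-3-2-4; Grove is ranked above Ember even though Ember lies between Grove and the peak Juniper on the axis — preferences dip and rise again. Not single-peaked.
Type 5: ranking walks positions 4-1-3-2; Juniper is ranked above Grove even though Grove lies between Juniper and the peak Fika on the axis — preferences dip and rise again. Not single-peaked.
Type 1 violates single-peakedness, so the profile is not single-peaked on this axis.

no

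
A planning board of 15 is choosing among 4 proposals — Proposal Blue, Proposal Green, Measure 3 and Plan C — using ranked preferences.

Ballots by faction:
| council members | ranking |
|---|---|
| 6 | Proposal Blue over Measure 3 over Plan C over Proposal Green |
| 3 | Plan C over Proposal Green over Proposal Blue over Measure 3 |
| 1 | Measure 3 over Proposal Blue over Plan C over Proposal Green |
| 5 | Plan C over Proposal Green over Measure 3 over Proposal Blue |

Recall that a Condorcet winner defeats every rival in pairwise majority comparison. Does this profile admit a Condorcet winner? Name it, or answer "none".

Head-to-head results (15 council members):
Proposal Blue vs Proposal Green: Proposal Blue preferred on 6+1 = 7 ballots; Proposal Green wins 8–7.
Proposal Blue vs Measure 3: 9 to 6, Proposal Blue.
Proposal Blue vs Plan C: 7 to 8, Plan C.
Proposal Green vs Measure 3: Proposal Green is ranked higher on 3+5 = 8 ballots, Measure 3 on 7. Proposal Green wins 8–7.
Proposal Green vs Plan C: Proposal Green preferred on 0 ballots; Plan C wins 15–0.
Measure 3 vs Plan C: Measure 3 is ranked higher on 6+1 = 7 ballots, Plan C on 8. Plan C wins 8–7.
Only Plan C has no losses; Plan C is the Condorcet winner.

Plan C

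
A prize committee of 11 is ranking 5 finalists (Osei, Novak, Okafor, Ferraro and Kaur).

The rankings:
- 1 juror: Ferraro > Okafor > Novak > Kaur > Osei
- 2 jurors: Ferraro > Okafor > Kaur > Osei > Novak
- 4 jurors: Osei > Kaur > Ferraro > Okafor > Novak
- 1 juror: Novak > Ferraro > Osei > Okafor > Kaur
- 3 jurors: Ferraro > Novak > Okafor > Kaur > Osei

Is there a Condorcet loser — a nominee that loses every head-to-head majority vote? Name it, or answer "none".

Novak

Pairwise majorities:
Osei–Novak: Osei 6–5.
Osei vs Okafor: Okafor, 6–5.
Osei vs Ferraro: Osei is ranked higher on 4 ballots, Ferraro on 7. Ferraro wins 7–4.
Osei–Kaur: Kaur 6–5.
Novak vs Okafor: Okafor wins 7–4.
Novak–Ferraro: Ferraro 10–1.
Novak–Kaur: Kaur 6–5.
Okafor vs Ferraro: Okafor is ranked higher on 0 ballots, Ferraro on 11. Ferraro wins 11–0.
Okafor vs Kaur: Okafor wins 7–4.
Ferraro vs Kaur: Ferraro wins 7–4.
Only Novak has no wins; Novak is the Condorcet loser.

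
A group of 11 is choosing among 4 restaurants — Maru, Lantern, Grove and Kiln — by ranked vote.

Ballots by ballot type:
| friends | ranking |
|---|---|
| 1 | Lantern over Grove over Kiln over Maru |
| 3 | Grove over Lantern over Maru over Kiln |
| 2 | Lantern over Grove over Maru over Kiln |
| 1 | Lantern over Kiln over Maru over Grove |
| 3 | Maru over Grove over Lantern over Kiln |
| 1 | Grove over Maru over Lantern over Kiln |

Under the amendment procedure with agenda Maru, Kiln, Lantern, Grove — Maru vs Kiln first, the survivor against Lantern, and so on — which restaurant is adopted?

Round 1: Maru vs Kiln — 9–2, Maru advances.
Round 2: Maru vs Lantern — 4–7, Lantern advances.
Round 3: Lantern vs Grove — 4–7, Grove advances.
Grove survives the agenda.

Grove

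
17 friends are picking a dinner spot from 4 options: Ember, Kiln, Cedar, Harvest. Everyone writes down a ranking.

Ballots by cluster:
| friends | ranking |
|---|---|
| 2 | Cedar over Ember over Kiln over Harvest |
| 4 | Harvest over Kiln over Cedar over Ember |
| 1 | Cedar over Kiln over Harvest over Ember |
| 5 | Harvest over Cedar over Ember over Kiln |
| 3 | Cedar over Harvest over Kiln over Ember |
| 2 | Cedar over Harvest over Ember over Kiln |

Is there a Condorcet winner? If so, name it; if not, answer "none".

Harvest

Check each pair by majority over 17 ballots:
Ember–Kiln: Ember 9–8.
Ember–Cedar: Cedar 17–0.
Ember–Harvest: Harvest 15–2.
Kiln–Cedar: Cedar 13–4.
Kiln vs Harvest: Harvest wins 14–3.
Cedar–Harvest: Harvest 9–8.
Only Harvest has no losses; Harvest is the Condorcet winner.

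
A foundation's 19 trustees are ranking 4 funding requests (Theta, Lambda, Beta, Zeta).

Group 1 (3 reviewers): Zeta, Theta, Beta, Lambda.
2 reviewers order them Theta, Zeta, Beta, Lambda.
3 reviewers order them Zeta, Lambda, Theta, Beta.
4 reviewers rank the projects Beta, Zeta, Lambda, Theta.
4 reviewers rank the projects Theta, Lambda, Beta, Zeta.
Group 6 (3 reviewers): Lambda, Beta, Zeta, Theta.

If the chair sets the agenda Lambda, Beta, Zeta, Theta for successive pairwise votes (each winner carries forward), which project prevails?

Round 1: Lambda vs Beta — 10–9, Lambda advances.
Round 2: Lambda vs Zeta — 7–12, Zeta advances.
Round 3: Zeta vs Theta — 13–6, Zeta advances.
Zeta survives the agenda.

Zeta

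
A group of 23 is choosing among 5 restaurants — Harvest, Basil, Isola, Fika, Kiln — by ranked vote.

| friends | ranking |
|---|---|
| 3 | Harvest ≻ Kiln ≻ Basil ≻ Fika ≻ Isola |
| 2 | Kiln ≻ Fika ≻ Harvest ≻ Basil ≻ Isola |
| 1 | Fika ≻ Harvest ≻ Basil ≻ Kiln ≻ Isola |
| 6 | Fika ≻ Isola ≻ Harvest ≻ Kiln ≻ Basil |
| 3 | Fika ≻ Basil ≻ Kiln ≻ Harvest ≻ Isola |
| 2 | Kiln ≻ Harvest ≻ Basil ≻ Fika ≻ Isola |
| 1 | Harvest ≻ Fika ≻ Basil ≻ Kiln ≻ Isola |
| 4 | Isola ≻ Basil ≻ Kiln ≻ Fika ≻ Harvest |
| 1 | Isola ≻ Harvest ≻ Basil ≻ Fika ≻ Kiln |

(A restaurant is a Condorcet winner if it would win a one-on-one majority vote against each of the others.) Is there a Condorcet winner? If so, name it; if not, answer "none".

Fika

Head-to-head results (23 friends):
Harvest vs Basil: Harvest wins 16–7.
Harvest vs Isola: Harvest, 12–11.
Harvest–Fika: Fika 16–7.
Harvest–Kiln: Harvest 12–11.
Basil–Isola: Basil 12–11.
Basil vs Fika: Fika wins 13–10.
Basil vs Kiln: Kiln, 13–10.
Isola vs Fika: Fika, 18–5.
Isola–Kiln: Kiln 12–11.
Fika vs Kiln: Fika wins 12–11.
Only Fika has no losses; Fika is the Condorcet winner.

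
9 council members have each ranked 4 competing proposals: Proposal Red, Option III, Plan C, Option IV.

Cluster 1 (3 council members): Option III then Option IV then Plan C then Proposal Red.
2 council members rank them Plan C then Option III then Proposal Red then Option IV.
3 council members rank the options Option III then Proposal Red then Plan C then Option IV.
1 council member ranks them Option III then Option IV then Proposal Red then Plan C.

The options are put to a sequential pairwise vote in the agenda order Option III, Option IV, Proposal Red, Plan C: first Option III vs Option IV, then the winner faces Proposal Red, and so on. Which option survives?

Option III

Round 1: Option III vs Option IV — 9–0, Option III advances.
Round 2: Option III vs Proposal Red — 9–0, Option III advances.
Round 3: Option III vs Plan C — 7–2, Option III advances.
The agenda winner is Option III.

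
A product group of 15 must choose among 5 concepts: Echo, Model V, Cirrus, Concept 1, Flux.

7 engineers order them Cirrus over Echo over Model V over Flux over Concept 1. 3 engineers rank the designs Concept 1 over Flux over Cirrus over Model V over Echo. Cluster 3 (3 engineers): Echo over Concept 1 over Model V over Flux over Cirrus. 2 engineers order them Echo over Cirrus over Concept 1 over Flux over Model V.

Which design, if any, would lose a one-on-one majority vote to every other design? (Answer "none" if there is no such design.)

Head-to-head results (15 engineers):
Echo–Model V: Echo 12–3.
Echo vs Cirrus: Cirrus wins 10–5.
Echo vs Concept 1: Echo wins 12–3.
Echo vs Flux: Echo preferred on 7+3+2 = 12 ballots; Echo wins 12–3.
Model V vs Cirrus: Model V preferred on 3 ballots; Cirrus wins 12–3.
Model V vs Concept 1: Concept 1 wins 8–7.
Model V–Flux: Model V 10–5.
Cirrus–Concept 1: Cirrus 9–6.
Cirrus vs Flux: Cirrus wins 9–6.
Concept 1 vs Flux: Concept 1 wins 8–7.
Flux is beaten in every head-to-head and is the Condorcet loser.

Flux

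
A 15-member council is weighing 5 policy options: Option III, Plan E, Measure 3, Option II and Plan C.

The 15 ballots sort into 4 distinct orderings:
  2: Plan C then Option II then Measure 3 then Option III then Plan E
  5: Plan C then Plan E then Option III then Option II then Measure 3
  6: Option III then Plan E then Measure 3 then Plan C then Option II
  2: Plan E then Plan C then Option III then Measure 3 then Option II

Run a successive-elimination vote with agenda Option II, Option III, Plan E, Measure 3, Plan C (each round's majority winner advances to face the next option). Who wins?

Round 1: Option II vs Option III — 2–13, Option III advances.
Round 2: Option III vs Plan E — 8–7, Option III advances.
Round 3: Option III vs Measure 3 — 13–2, Option III advances.
Round 4: Option III vs Plan C — 6–9, Plan C advances.
The agenda winner is Plan C.

Plan C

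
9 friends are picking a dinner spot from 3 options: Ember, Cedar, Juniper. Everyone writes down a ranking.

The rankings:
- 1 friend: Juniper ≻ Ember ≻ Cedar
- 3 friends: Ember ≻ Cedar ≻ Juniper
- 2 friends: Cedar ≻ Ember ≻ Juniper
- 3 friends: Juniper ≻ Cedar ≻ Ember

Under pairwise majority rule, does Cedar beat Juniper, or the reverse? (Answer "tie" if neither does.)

Ballots ranking Cedar above Juniper: 3 + 2 = 5.
Ballots ranking Juniper above Cedar: 9 − 5 = 4.
Cedar wins the head-to-head 5–4.

Cedar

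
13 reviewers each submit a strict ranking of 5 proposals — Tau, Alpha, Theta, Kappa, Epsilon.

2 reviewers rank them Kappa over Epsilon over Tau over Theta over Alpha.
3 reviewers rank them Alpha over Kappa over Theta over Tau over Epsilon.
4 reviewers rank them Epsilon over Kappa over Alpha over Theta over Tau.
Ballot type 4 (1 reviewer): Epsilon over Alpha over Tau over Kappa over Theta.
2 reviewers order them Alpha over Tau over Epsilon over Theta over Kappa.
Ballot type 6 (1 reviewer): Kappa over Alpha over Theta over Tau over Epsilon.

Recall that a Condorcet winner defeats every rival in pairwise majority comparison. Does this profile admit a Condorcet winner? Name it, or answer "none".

Head-to-head results (13 reviewers):
Tau vs Alpha: Tau is ranked higher on 2 ballots, Alpha on 11. Alpha wins 11–2.
Tau vs Theta: Tau is ranked higher on 2+1+2 = 5 ballots, Theta on 8. Theta wins 8–5.
Tau vs Kappa: Tau preferred on 1+2 = 3 ballots; Kappa wins 10–3.
Tau vs Epsilon: Tau preferred on 3+2+1 = 6 ballots; Epsilon wins 7–6.
Alpha vs Theta: Alpha is ranked higher on 3+4+1+2+1 = 11 ballots, Theta on 2. Alpha wins 11–2.
Alpha vs Kappa: 6 to 7, Kappa.
Alpha vs Epsilon: Alpha is ranked higher on 3+2+1 = 6 ballots, Epsilon on 7. Epsilon wins 7–6.
Theta vs Kappa: 2 to 11, Kappa.
Theta vs Epsilon: 3+1 = 4 for Theta, 9 for Epsilon — Epsilon by 9–4.
Kappa vs Epsilon: 6 to 7, Epsilon.
Epsilon defeats every rival head-to-head and is the Condorcet winner.

Epsilon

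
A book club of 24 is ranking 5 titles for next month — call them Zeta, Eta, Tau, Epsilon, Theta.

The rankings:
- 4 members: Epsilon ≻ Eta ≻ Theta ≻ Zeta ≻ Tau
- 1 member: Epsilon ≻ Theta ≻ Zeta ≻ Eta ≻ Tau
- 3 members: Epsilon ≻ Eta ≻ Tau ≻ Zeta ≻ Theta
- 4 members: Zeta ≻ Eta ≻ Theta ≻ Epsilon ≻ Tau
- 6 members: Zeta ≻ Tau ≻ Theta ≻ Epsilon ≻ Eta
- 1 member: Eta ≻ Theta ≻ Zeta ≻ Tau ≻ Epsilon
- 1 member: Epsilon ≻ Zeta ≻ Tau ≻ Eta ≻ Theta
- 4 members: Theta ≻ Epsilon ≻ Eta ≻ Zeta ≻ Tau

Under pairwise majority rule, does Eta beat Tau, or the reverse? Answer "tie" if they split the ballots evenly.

Ballots ranking Eta above Tau: 4 + 1 + 3 + 4 + 1 + 4 = 17.
Ballots ranking Tau above Eta: 24 − 17 = 7.
Eta wins the head-to-head 17–7.

Eta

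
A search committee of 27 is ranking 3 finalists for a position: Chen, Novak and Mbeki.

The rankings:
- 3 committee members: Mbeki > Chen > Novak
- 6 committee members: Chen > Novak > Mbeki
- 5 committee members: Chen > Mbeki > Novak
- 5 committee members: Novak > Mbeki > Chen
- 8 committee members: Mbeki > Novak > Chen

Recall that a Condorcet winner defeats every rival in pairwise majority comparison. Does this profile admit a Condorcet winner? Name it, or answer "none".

Pairwise majorities:
Chen vs Novak: Chen is ranked higher on 3+6+5 = 14 ballots, Novak on 13. Chen wins 14–13.
Chen vs Mbeki: Mbeki wins 16–11.
Novak–Mbeki: Mbeki 16–11.
Mbeki defeats every rival head-to-head and is the Condorcet winner.

Mbeki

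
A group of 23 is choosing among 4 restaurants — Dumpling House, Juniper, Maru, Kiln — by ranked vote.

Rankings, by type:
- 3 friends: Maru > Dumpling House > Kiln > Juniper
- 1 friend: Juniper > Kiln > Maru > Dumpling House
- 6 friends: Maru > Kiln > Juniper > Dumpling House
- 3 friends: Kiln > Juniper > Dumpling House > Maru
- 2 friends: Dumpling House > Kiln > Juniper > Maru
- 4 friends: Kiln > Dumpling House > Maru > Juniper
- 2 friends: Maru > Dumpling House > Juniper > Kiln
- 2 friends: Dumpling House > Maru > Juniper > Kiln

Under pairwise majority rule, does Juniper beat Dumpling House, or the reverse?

Ballots ranking Juniper above Dumpling House: 1 + 6 + 3 = 10.
Ballots ranking Dumpling House above Juniper: 23 − 10 = 13.
Dumpling House wins the head-to-head 13–10.

Dumpling House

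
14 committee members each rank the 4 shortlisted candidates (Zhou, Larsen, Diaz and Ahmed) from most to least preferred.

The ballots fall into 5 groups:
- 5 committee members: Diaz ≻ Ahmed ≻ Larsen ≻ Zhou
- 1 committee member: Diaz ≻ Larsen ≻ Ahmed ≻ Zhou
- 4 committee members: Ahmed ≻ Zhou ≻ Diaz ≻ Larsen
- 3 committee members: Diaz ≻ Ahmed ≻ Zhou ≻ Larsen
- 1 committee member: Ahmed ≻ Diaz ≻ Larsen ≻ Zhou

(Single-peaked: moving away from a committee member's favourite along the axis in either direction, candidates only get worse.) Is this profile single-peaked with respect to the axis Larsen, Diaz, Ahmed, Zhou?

Axis positions: Larsen=1, Diaz=2, Ahmed=3, Zhou=4.
Group 1 (peak Diaz at position 2): ranking walks positions 2-3-1-4, expanding outward from the peak — single-peaked.
Group 2 (peak Diaz at position 2): ranking walks positions 2-1-3-4, expanding outward from the peak — single-peaked.
Group 3 (peak Ahmed at position 3): ranking walks positions 3-4-2-1, expanding outward from the peak — single-peaked.
Group 4 (peak Diaz at position 2): ranking walks positions 2-3-4-1, expanding outward from the peak — single-peaked.
Group 5 (peak Ahmed at position 3): ranking walks positions 3-2-1-4, expanding outward from the peak — single-peaked.
Every ranking is single-peaked on this axis.

yes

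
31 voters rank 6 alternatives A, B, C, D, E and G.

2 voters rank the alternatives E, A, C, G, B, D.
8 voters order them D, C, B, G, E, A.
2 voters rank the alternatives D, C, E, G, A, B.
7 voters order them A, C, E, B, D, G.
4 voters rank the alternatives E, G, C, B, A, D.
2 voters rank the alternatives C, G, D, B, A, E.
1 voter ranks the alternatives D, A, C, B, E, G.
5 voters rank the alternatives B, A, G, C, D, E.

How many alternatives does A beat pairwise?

A against each rival (31 voters):
A–B: B 19–12.
A vs C: A is ranked higher on 2+7+1+5 = 15 ballots, C on 16. C wins 16–15.
A vs D: 2+7+4+5 = 18 for A, 13 for D — A by 18–13.
A vs E: 15 to 16, E.
A vs G: G wins 16–15.
A beats D; loses to B, C, E, G — 1 pairwise win.

1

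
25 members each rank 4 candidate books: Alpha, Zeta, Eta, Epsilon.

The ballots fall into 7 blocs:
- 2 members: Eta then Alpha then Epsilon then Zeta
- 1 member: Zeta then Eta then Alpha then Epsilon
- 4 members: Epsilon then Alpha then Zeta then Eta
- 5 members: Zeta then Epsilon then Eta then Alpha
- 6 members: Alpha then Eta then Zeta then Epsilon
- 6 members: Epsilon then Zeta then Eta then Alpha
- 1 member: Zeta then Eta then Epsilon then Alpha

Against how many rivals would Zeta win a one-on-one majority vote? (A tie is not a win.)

3

Zeta against each rival (25 members):
Zeta vs Alpha: Zeta preferred on 1+5+6+1 = 13 ballots; Zeta wins 13–12.
Zeta vs Eta: Zeta preferred on 1+4+5+6+1 = 17 ballots; Zeta wins 17–8.
Zeta vs Epsilon: Zeta, 13–12.
Zeta beats Alpha, Eta, Epsilon — 3 pairwise wins.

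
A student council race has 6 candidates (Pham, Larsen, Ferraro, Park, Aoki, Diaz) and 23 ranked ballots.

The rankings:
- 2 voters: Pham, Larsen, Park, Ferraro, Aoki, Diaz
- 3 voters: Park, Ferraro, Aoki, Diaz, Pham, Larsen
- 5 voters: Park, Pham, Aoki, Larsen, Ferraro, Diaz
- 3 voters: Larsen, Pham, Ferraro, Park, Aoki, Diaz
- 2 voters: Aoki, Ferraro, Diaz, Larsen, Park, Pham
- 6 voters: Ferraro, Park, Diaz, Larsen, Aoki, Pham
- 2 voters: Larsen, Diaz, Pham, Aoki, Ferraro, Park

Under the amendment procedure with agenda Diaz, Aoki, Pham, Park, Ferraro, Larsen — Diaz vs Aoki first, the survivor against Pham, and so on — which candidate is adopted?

Larsen

Round 1: Diaz vs Aoki — 8–15, Aoki advances.
Round 2: Aoki vs Pham — 11–12, Pham advances.
Round 3: Pham vs Park — 7–16, Park advances.
Round 4: Park vs Ferraro — 10–13, Ferraro advances.
Round 5: Ferraro vs Larsen — 11–12, Larsen advances.
The agenda winner is Larsen.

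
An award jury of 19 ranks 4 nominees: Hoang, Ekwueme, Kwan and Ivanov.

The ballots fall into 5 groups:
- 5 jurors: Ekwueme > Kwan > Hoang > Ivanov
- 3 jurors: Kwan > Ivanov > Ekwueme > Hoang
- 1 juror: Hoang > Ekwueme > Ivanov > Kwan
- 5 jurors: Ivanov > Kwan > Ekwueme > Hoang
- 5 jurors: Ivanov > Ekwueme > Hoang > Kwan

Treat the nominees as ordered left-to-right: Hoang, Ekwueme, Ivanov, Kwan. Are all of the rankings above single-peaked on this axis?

Axis positions: Hoang=1, Ekwueme=2, Ivanov=3, Kwan=4.
Group 1: ranking walks positions 2-4-1-3; Kwan is ranked above Ivanov even though Ivanov lies between Kwan and the peak Ekwueme on the axis — preferences dip and rise again. Not single-peaked.
Group 2 (peak Kwan at position 4): ranking walks positions 4-3-2-1, expanding outward from the peak — single-peaked.
Group 3 (peak Hoang at position 1): ranking walks positions 1-2-3-4, expanding outward from the peak — single-peaked.
Group 4 (peak Ivanov at position 3): ranking walks positions 3-4-2-1, expanding outward from the peak — single-peaked.
Group 5 (peak Ivanov at position 3): ranking walks positions 3-2-1-4, expanding outward from the peak — single-peaked.
Group 1 violates single-peakedness, so the profile is not single-peaked on this axis.

no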